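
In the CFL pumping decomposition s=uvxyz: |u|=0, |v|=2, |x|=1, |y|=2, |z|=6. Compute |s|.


|s| = |u| + |v| + |x| + |y| + |z|
= 0 + 2 + 1 + 2 + 6
= 2 + 1 + 8
= 3 + 8
= 11

11


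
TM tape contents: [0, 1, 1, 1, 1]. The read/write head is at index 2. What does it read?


Tape: [0, 1, 1, 1, 1]
Positions: 0 1 2 3 4
Values:    0 1 1 1 1
Head at position 2
tape[2] = 1

1


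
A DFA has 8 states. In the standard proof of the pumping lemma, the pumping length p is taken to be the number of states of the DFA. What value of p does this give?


Pumping lemma for regular languages (standard proof):
Take p = |Q|, the number of DFA states.
Any string of length >= |Q| passes through |Q|+1 states while reading its first |Q| symbols,
so by pigeonhole some state repeats, giving the loop that can be pumped.
Here |Q| = 8
Therefore the proof uses p = 8

8


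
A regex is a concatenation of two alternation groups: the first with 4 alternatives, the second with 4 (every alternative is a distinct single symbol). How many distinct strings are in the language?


First group: 4 alternatives
Second group: 4 alternatives
Concatenation: each choice from group 1 pairs with each from group 2
Total = 4 x 4 = 16

16


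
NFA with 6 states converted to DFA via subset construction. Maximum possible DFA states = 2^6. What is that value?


NFA has 6 states
Subset construction: each DFA state = subset of NFA states
Maximum subsets = 2^6
2^6 = 64

64


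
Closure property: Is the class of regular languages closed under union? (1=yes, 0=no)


Regular languages are closed under all standard operations:
- Union: Yes (product construction)
- Intersection: Yes (product construction)
- Complement: Yes (swap accept/reject)
- Concatenation: Yes (NFA construction)
Operation: union -> Closed

1


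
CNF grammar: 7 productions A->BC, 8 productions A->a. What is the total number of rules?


CNF allows two rule forms:
  A -> BC (binary): 7 rules
  A -> a (terminal): 8 rules
Total = 7 + 8 = 15

15


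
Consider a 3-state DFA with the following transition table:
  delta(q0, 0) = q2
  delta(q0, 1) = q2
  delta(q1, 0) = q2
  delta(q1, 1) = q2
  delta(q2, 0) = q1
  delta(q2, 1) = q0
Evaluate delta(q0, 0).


Looking up transition function:
delta(q0, 0) in the table
Row: q0, Column: 0
Result: q2

q2


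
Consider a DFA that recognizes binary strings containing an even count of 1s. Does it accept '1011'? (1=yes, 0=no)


DFA has 2 states: q_even (start, accept=yes) and q_odd
Processing string '1011' character by character:
  Position 0: read '1', 1-count=1 -> q_odd
  Position 1: read '0', 1-count=1 -> q_odd (no change)
  Position 2: read '1', 1-count=2 -> q_even
  Position 3: read '1', 1-count=3 -> q_odd
Final state: q_odd, total 1s = 3 (odd); the DFA requires an even count -> reject

0


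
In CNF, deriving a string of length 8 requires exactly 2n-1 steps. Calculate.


Chomsky Normal Form derivation:
String length n = 8
Each step either:
  - Splits a nonterminal into two (n-1 such steps)
  - Converts a nonterminal to terminal (n such steps)
Total = (n-1) + n = 2n - 1
= 2(8) - 1
= 16 - 1
= 15

15


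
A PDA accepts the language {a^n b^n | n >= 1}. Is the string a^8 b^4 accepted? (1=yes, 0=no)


Language requires equal numbers of a's and b's
PDA pushes for each 'a', pops for each 'b'
Number of a's = 8
Number of b's = 4
8 != 4 -> Reject

0


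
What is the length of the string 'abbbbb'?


String: 'abbbbb'
Counting characters:
  'a' appears 1 time(s)
  'b' appears 5 time(s)
Total length = 1 + 5 = 6

6


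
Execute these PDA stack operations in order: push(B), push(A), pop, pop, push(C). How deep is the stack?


Tracing stack operations:
  push(B) -> stack = [B], depth=1
  push(A) -> stack = [B,A], depth=2
  pop -> removed A, stack = [B], depth=1
  pop -> removed B, stack = [], depth=0
  push(C) -> stack = [C], depth=1
Final depth = 1

1


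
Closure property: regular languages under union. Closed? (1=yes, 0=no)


Regular languages are closed under:
- Union (DFA product construction)
- Intersection (DFA product construction)
- Complement (swap accept/reject states)
- Concatenation (NFA construction)
- Kleene star (NFA construction)
union is in this list
Therefore: closed

1


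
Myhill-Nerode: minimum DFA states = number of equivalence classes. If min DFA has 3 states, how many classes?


Myhill-Nerode theorem:
Number of equivalence classes = number of states in minimal DFA
Minimal DFA states = 3
Therefore equivalence classes = 3

3


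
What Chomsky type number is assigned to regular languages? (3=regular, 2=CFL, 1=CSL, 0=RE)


Chomsky hierarchy levels:
  Type 3: Regular (DFA/NFA/regex)
  Type 2: Context-free (PDA)
  Type 1: Context-sensitive
  Type 0: Recursively enumerable (TM)
'regular' corresponds to Type 3

3


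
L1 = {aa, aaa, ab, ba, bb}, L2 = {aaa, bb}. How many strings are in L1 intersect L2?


L1 = {aa, aaa, ab, ba, bb}
L2 = {aaa, bb}
Checking each string in L1 against L2:
  'aa': in L2? No
  'aaa': in L2? Yes
  'ab': in L2? No
  'ba': in L2? No
  'bb': in L2? Yes
Intersection = {aaa, bb}
|L1 ∩ L2| = 2

2


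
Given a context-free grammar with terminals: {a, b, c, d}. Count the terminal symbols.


Terminal symbols: a, b, c, d
Counting each: a (#1), b (#2), c (#3), d (#4)
Total = 4

4


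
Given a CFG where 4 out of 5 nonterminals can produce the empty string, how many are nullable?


Nonterminals: {S, A, B, C, D}
A nonterminal is nullable if it can derive epsilon
Counting nullable nonterminals: 4
Total nullable = 4

4


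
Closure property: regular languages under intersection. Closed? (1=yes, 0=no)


Regular languages are closed under:
- Union (DFA product construction)
- Intersection (DFA product construction)
- Complement (swap accept/reject states)
- Concatenation (NFA construction)
- Kleene star (NFA construction)
intersection is in this list
Therefore: closed

1


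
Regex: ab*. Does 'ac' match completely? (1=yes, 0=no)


Pattern: ab*
String: 'ac'
Pattern requires: exactly one 'a' followed by zero or more 'b's
First char is 'a' -> OK
Rest 'c': all b's? No
Result: 0

0


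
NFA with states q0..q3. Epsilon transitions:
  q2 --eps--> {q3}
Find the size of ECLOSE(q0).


Starting from q0
Initialize closure = {q0}
q0 has no outgoing epsilon transitions -> nothing to add
Final closure: {q0}
Size = 1

1


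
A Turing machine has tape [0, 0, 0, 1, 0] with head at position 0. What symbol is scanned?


Tape: [0, 0, 0, 1, 0]
Positions: 0 1 2 3 4
Values:    0 0 0 1 0
Head at position 0
tape[0] = 0

0


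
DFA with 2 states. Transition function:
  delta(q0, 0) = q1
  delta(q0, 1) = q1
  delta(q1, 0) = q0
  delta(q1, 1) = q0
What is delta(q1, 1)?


Looking up transition function:
delta(q1, 1) in the table
Row: q1, Column: 1
Result: q0

q0


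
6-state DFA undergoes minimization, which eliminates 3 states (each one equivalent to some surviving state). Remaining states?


Original DFA: 6 states
Redundant states removed: 3
Minimized states = original - removed
= 6 - 3
= 3

3


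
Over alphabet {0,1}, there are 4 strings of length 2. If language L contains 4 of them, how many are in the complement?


Alphabet: {0,1}
String length: 2
Total strings of length 2 = 2^2 = 4
Strings in L = 4
Complement = total - |L|
= 4 - 4
= 0

0


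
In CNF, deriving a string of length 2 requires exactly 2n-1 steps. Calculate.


Chomsky Normal Form derivation:
String length n = 2
Each step either:
  - Splits a nonterminal into two (n-1 such steps)
  - Converts a nonterminal to terminal (n such steps)
Total = (n-1) + n = 2n - 1
= 2(2) - 1
= 4 - 1
= 3

3


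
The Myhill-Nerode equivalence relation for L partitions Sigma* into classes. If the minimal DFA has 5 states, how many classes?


Myhill-Nerode theorem:
Number of equivalence classes = number of states in minimal DFA
Minimal DFA states = 5
Therefore equivalence classes = 5

5


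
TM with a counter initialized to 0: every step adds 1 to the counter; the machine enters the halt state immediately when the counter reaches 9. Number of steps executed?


Counter starts at 0. Counting sequence:
  Step 1: counter = 1
  Step 2: counter = 2
  Step 3: counter = 3
  Step 4: counter = 4
  Step 5: counter = 5
  Step 6: counter = 6
  ...
  Step 9: counter = 9
Counter reached 9 -> halt
Total steps = 9

9


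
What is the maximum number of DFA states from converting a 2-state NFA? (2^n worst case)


NFA has 2 states
Subset construction: each DFA state = subset of NFA states
Maximum subsets = 2^2
2^2 = 4

4


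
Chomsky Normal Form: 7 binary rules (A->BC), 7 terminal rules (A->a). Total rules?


CNF allows two rule forms:
  A -> BC (binary): 7 rules
  A -> a (terminal): 7 rules
Total = 7 + 7 = 14

14


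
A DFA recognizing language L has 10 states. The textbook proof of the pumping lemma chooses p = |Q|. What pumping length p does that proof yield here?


Pumping lemma for regular languages (standard proof):
Take p = |Q|, the number of DFA states.
Any string of length >= |Q| passes through |Q|+1 states while reading its first |Q| symbols,
so by pigeonhole some state repeats, giving the loop that can be pumped.
Here |Q| = 10
Therefore the proof uses p = 10

10


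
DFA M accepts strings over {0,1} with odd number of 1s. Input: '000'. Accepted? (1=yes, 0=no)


DFA has 2 states: q_even (start, accept=no) and q_odd
Processing string '000' character by character:
  Position 0: read '0', 1-count=0 -> q_even (no change)
  Position 1: read '0', 1-count=0 -> q_even (no change)
  Position 2: read '0', 1-count=0 -> q_even (no change)
Final state: q_even, total 1s = 0 (even); the DFA requires an odd count -> reject

0


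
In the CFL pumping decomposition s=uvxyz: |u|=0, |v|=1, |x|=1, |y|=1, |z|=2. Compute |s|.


|s| = |u| + |v| + |x| + |y| + |z|
= 0 + 1 + 1 + 1 + 2
= 1 + 1 + 3
= 2 + 3
= 5

5


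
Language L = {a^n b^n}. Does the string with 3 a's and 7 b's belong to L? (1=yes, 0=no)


Language requires equal numbers of a's and b's
PDA pushes for each 'a', pops for each 'b'
Number of a's = 3
Number of b's = 7
3 != 7 -> Reject

0


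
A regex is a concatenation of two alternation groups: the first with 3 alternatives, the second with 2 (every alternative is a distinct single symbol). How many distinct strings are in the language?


First group: 3 alternatives
Second group: 2 alternatives
Concatenation: each choice from group 1 pairs with each from group 2
Total = 3 x 2 = 6

6


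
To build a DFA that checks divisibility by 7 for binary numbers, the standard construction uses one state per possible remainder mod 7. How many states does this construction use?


Divisibility by 7 is tracked via the remainder mod 7: 0, 1, ..., 6
The construction assigns one state to each remainder
Number of remainders = 7

7


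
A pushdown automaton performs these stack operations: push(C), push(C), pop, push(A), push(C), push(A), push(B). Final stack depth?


Tracing stack operations:
  push(C) -> stack = [C], depth=1
  push(C) -> stack = [C,C], depth=2
  pop -> removed C, stack = [C], depth=1
  push(A) -> stack = [C,A], depth=2
  push(C) -> stack = [C,A,C], depth=3
  push(A) -> stack = [C,A,C,A], depth=4
  push(B) -> stack = [C,A,C,A,B], depth=5
Final depth = 5

5


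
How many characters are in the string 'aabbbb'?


String: 'aabbbb'
Counting characters:
  'a' appears 2 time(s)
  'b' appears 4 time(s)
Total length = 2 + 4 = 6

6


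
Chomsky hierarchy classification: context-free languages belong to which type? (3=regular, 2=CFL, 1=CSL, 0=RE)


Chomsky hierarchy levels:
  Type 3: Regular (DFA/NFA/regex)
  Type 2: Context-free (PDA)
  Type 1: Context-sensitive
  Type 0: Recursively enumerable (TM)
'context-free' corresponds to Type 2

2


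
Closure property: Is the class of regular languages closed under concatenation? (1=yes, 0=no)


Regular languages are closed under all standard operations:
- Union: Yes (product construction)
- Intersection: Yes (product construction)
- Complement: Yes (swap accept/reject)
- Concatenation: Yes (NFA construction)
Operation: concatenation -> Closed

1


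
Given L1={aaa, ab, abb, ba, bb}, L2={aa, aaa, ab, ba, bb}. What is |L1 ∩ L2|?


L1 = {aaa, ab, abb, ba, bb}
L2 = {aa, aaa, ab, ba, bb}
Checking each string in L1 against L2:
  'aaa': in L2? Yes
  'ab': in L2? Yes
  'abb': in L2? No
  'ba': in L2? Yes
  'bb': in L2? Yes
Intersection = {aaa, ab, ba, bb}
|L1 ∩ L2| = 4

4


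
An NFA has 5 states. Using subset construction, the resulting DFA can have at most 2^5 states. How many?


NFA has 5 states
Subset construction: each DFA state = subset of NFA states
Maximum subsets = 2^5
2^5 = 32

32


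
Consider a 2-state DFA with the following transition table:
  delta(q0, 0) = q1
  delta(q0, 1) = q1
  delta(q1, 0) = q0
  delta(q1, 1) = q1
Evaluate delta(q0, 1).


Looking up transition function:
delta(q0, 1) in the table
Row: q0, Column: 1
Result: q1

q1


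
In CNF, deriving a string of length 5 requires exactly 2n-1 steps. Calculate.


Chomsky Normal Form derivation:
String length n = 5
Each step either:
  - Splits a nonterminal into two (n-1 such steps)
  - Converts a nonterminal to terminal (n such steps)
Total = (n-1) + n = 2n - 1
= 2(5) - 1
= 10 - 1
= 9

9


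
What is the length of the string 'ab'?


String: 'ab'
Counting characters:
  'a' appears 1 time(s)
  'b' appears 1 time(s)
Total length = 1 + 1 = 2

2


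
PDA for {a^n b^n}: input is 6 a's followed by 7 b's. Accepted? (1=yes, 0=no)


Language requires equal numbers of a's and b's
PDA pushes for each 'a', pops for each 'b'
Number of a's = 6
Number of b's = 7
6 != 7 -> Reject

0


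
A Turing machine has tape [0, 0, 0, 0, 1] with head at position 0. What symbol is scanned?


Tape: [0, 0, 0, 0, 1]
Positions: 0 1 2 3 4
Values:    0 0 0 0 1
Head at position 0
tape[0] = 0

0


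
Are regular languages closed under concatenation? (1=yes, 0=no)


Regular languages are closed under all standard operations:
- Union: Yes (product construction)
- Intersection: Yes (product construction)
- Complement: Yes (swap accept/reject)
- Concatenation: Yes (NFA construction)
Operation: concatenation -> Closed

1


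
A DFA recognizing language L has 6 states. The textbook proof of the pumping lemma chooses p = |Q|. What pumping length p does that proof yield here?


Pumping lemma for regular languages (standard proof):
Take p = |Q|, the number of DFA states.
Any string of length >= |Q| passes through |Q|+1 states while reading its first |Q| symbols,
so by pigeonhole some state repeats, giving the loop that can be pumped.
Here |Q| = 6
Therefore the proof uses p = 6

6


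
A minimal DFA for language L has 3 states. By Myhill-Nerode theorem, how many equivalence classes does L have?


Myhill-Nerode theorem:
Number of equivalence classes = number of states in minimal DFA
Minimal DFA states = 3
Therefore equivalence classes = 3

3


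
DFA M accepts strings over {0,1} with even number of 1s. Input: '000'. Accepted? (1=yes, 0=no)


DFA has 2 states: q_even (start, accept=yes) and q_odd
Processing string '000' character by character:
  Position 0: read '0', 1-count=0 -> q_even (no change)
  Position 1: read '0', 1-count=0 -> q_even (no change)
  Position 2: read '0', 1-count=0 -> q_even (no change)
Final state: q_even, total 1s = 0 (even); the DFA requires an even count -> accept

1


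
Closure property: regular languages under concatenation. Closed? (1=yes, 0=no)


Regular languages are closed under:
- Union (DFA product construction)
- Intersection (DFA product construction)
- Complement (swap accept/reject states)
- Concatenation (NFA construction)
- Kleene star (NFA construction)
concatenation is in this list
Therefore: closed

1


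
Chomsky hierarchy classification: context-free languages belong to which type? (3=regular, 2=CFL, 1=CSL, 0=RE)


Chomsky hierarchy levels:
  Type 3: Regular (DFA/NFA/regex)
  Type 2: Context-free (PDA)
  Type 1: Context-sensitive
  Type 0: Recursively enumerable (TM)
'context-free' corresponds to Type 2

2


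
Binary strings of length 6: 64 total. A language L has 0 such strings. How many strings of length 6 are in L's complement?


Alphabet: {0,1}
String length: 6
Total strings of length 6 = 2^6 = 64
Strings in L = 0
Complement = total - |L|
= 64 - 0
= 64

64


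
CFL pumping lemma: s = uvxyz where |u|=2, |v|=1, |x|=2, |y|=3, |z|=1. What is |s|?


|s| = |u| + |v| + |x| + |y| + |z|
= 2 + 1 + 2 + 3 + 1
= 3 + 2 + 4
= 5 + 4
= 9

9


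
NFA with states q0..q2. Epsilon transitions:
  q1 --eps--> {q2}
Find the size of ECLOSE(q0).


Starting from q0
Initialize closure = {q0}
q0 has no outgoing epsilon transitions -> nothing to add
Final closure: {q0}
Size = 1

1


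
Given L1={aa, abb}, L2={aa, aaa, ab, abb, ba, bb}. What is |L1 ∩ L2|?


L1 = {aa, abb}
L2 = {aa, aaa, ab, abb, ba, bb}
Checking each string in L1 against L2:
  'aa': in L2? Yes
  'abb': in L2? Yes
Intersection = {aa, abb}
|L1 ∩ L2| = 2

2


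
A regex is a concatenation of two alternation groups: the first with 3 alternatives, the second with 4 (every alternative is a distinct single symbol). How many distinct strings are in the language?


First group: 3 alternatives
Second group: 4 alternatives
Concatenation: each choice from group 1 pairs with each from group 2
Total = 3 x 4 = 12

12


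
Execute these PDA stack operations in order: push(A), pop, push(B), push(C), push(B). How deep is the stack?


Tracing stack operations:
  push(A) -> stack = [A], depth=1
  pop -> removed A, stack = [], depth=0
  push(B) -> stack = [B], depth=1
  push(C) -> stack = [B,C], depth=2
  push(B) -> stack = [B,C,B], depth=3
Final depth = 3

3


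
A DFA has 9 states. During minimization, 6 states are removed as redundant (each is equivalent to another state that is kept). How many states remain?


Original DFA: 9 states
Redundant states removed: 6
Minimized states = original - removed
= 9 - 6
= 3

3


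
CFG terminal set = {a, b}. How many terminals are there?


Terminal symbols: a, b
Counting each: a (#1), b (#2)
Total = 2

2


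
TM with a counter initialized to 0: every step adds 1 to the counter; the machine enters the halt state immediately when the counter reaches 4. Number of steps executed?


Counter starts at 0. Counting sequence:
  Step 1: counter = 1
  Step 2: counter = 2
  Step 3: counter = 3
  Step 4: counter = 4
Counter reached 4 -> halt
Total steps = 4

4


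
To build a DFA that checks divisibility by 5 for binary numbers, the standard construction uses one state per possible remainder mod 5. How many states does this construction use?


Divisibility by 5 is tracked via the remainder mod 5: 0, 1, ..., 4
The construction assigns one state to each remainder
Number of remainders = 5

5


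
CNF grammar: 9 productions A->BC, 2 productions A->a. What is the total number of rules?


CNF allows two rule forms:
  A -> BC (binary): 9 rules
  A -> a (terminal): 2 rules
Total = 9 + 2 = 11

11


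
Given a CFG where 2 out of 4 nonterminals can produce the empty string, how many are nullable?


Nonterminals: {S, A, B, C}
A nonterminal is nullable if it can derive epsilon
Counting nullable nonterminals: 2
Total nullable = 2

2


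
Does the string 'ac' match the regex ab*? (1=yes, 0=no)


Pattern: ab*
String: 'ac'
Pattern requires: exactly one 'a' followed by zero or more 'b's
First char is 'a' -> OK
Rest 'c': all b's? No
Result: 0

0


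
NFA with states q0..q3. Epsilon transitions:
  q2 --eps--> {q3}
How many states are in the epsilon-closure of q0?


Starting from q0
Initialize closure = {q0}
q0 has no outgoing epsilon transitions -> nothing to add
Final closure: {q0}
Size = 1

1


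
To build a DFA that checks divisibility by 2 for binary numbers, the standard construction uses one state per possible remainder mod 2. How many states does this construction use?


Divisibility by 2 is tracked via the remainder mod 2: 0, 1, ..., 1
The construction assigns one state to each remainder
Number of remainders = 2

2


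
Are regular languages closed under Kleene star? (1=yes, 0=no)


Regular languages are closed under:
- Union (DFA product construction)
- Intersection (DFA product construction)
- Complement (swap accept/reject states)
- Concatenation (NFA construction)
- Kleene star (NFA construction)
Kleene star is in this list
Therefore: closed

1


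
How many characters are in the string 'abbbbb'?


String: 'abbbbb'
Counting characters:
  'a' appears 1 time(s)
  'b' appears 5 time(s)
Total length = 1 + 5 = 6

6


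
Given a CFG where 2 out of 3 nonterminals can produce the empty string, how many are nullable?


Nonterminals: {S, A, B}
A nonterminal is nullable if it can derive epsilon
Counting nullable nonterminals: 2
Total nullable = 2

2


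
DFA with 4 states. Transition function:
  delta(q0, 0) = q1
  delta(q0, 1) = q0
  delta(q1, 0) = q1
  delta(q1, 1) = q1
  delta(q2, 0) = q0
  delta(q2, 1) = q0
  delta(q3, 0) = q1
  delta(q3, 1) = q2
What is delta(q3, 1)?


Looking up transition function:
delta(q3, 1) in the table
Row: q3, Column: 1
Result: q2

q2


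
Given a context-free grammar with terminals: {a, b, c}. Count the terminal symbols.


Terminal symbols: a, b, c
Counting each: a (#1), b (#2), c (#3)
Total = 3

3


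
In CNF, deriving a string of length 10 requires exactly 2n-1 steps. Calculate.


Chomsky Normal Form derivation:
String length n = 10
Each step either:
  - Splits a nonterminal into two (n-1 such steps)
  - Converts a nonterminal to terminal (n such steps)
Total = (n-1) + n = 2n - 1
= 2(10) - 1
= 20 - 1
= 19

19


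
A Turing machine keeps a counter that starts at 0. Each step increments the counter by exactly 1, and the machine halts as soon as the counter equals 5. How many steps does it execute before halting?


Counter starts at 0. Counting sequence:
  Step 1: counter = 1
  Step 2: counter = 2
  Step 3: counter = 3
  Step 4: counter = 4
  Step 5: counter = 5
Counter reached 5 -> halt
Total steps = 5

5


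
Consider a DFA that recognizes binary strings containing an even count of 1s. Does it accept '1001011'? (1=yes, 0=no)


DFA has 2 states: q_even (start, accept=yes) and q_odd
Processing string '1001011' character by character:
  Position 0: read '1', 1-count=1 -> q_odd
  Position 1: read '0', 1-count=1 -> q_odd (no change)
  Position 2: read '0', 1-count=1 -> q_odd (no change)
  Position 3: read '1', 1-count=2 -> q_even
  Position 4: read '0', 1-count=2 -> q_even (no change)
  Position 5: read '1', 1-count=3 -> q_odd
  Position 6: read '1', 1-count=4 -> q_even
Final state: q_even, total 1s = 4 (even); the DFA requires an even count -> accept

1


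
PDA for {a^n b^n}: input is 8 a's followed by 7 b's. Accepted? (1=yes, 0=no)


Language requires equal numbers of a's and b's
PDA pushes for each 'a', pops for each 'b'
Number of a's = 8
Number of b's = 7
8 != 7 -> Reject

0


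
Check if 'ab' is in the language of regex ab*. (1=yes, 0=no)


Pattern: ab*
String: 'ab'
Pattern requires: exactly one 'a' followed by zero or more 'b's
First char is 'a' -> OK
Rest 'b': all b's? Yes
Result: 1

1


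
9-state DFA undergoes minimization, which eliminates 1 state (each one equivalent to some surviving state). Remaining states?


Original DFA: 9 states
Redundant states removed: 1
Minimized states = original - removed
= 9 - 1
= 8

8


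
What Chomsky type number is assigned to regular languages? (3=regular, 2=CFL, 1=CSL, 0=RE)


Chomsky hierarchy levels:
  Type 3: Regular (DFA/NFA/regex)
  Type 2: Context-free (PDA)
  Type 1: Context-sensitive
  Type 0: Recursively enumerable (TM)
'regular' corresponds to Type 3

3


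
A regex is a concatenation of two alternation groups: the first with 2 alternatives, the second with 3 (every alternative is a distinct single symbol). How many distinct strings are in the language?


First group: 2 alternatives
Second group: 3 alternatives
Concatenation: each choice from group 1 pairs with each from group 2
Total = 2 x 3 = 6

6


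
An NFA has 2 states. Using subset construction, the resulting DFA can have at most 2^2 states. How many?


NFA has 2 states
Subset construction: each DFA state = subset of NFA states
Maximum subsets = 2^2
2^2 = 4

4


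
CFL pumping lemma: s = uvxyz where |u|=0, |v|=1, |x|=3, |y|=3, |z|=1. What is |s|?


|s| = |u| + |v| + |x| + |y| + |z|
= 0 + 1 + 3 + 3 + 1
= 1 + 3 + 4
= 4 + 4
= 8

8


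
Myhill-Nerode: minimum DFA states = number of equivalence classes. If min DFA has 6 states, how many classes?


Myhill-Nerode theorem:
Number of equivalence classes = number of states in minimal DFA
Minimal DFA states = 6
Therefore equivalence classes = 6

6


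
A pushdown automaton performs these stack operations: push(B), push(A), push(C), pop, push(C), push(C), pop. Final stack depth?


Tracing stack operations:
  push(B) -> stack = [B], depth=1
  push(A) -> stack = [B,A], depth=2
  push(C) -> stack = [B,A,C], depth=3
  pop -> removed C, stack = [B,A], depth=2
  push(C) -> stack = [B,A,C], depth=3
  push(C) -> stack = [B,A,C,C], depth=4
  pop -> removed C, stack = [B,A,C], depth=3
Final depth = 3

3


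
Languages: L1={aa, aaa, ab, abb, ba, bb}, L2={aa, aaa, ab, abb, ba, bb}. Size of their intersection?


L1 = {aa, aaa, ab, abb, ba, bb}
L2 = {aa, aaa, ab, abb, ba, bb}
Checking each string in L1 against L2:
  'aa': in L2? Yes
  'aaa': in L2? Yes
  'ab': in L2? Yes
  'abb': in L2? Yes
  'ba': in L2? Yes
  'bb': in L2? Yes
Intersection = {aa, aaa, ab, abb, ba, bb}
|L1 ∩ L2| = 6

6


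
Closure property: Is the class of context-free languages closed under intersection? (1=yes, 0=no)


CFL closure properties:
  Closed under: union, concatenation, Kleene star
  NOT closed under: intersection, complement
Operation 'intersection' is in not-closed list -> No (not closed)

0


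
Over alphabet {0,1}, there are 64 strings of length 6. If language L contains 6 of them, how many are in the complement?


Alphabet: {0,1}
String length: 6
Total strings of length 6 = 2^6 = 64
Strings in L = 6
Complement = total - |L|
= 64 - 6
= 58

58


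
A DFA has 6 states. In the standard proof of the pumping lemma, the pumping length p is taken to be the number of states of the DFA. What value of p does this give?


Pumping lemma for regular languages (standard proof):
Take p = |Q|, the number of DFA states.
Any string of length >= |Q| passes through |Q|+1 states while reading its first |Q| symbols,
so by pigeonhole some state repeats, giving the loop that can be pumped.
Here |Q| = 6
Therefore the proof uses p = 6

6


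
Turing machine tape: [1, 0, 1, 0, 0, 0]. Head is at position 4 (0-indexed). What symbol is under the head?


Tape: [1, 0, 1, 0, 0, 0]
Positions: 0 1 2 3 4 5
Values:    1 0 1 0 0 0
Head at position 4
tape[4] = 0

0


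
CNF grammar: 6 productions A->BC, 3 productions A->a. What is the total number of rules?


CNF allows two rule forms:
  A -> BC (binary): 6 rules
  A -> a (terminal): 3 rules
Total = 6 + 3 = 9

9


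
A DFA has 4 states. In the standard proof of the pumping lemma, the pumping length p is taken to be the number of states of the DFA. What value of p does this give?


Pumping lemma for regular languages (standard proof):
Take p = |Q|, the number of DFA states.
Any string of length >= |Q| passes through |Q|+1 states while reading its first |Q| symbols,
so by pigeonhole some state repeats, giving the loop that can be pumped.
Here |Q| = 4
Therefore the proof uses p = 4

4


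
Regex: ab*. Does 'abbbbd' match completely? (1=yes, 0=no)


Pattern: ab*
String: 'abbbbd'
Pattern requires: exactly one 'a' followed by zero or more 'b's
First char is 'a' -> OK
Rest 'bbbbd': all b's? No
Result: 0

0


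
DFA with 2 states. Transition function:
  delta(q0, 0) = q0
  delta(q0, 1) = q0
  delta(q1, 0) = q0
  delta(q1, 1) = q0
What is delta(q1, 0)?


Looking up transition function:
delta(q1, 0) in the table
Row: q1, Column: 0
Result: q0

q0


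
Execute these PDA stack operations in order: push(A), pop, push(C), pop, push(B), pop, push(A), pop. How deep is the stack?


Tracing stack operations:
  push(A) -> stack = [A], depth=1
  pop -> removed A, stack = [], depth=0
  push(C) -> stack = [C], depth=1
  pop -> removed C, stack = [], depth=0
  push(B) -> stack = [B], depth=1
  pop -> removed B, stack = [], depth=0
  push(A) -> stack = [A], depth=1
  pop -> removed A, stack = [], depth=0
Final depth = 0

0


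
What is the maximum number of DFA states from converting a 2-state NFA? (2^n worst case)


NFA has 2 states
Subset construction: each DFA state = subset of NFA states
Maximum subsets = 2^2
2^2 = 4

4


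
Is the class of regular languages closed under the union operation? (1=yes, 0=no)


Regular languages are closed under:
- Union (DFA product construction)
- Intersection (DFA product construction)
- Complement (swap accept/reject states)
- Concatenation (NFA construction)
- Kleene star (NFA construction)
union is in this list
Therefore: closed

1


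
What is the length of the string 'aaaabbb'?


String: 'aaaabbb'
Counting characters:
  'a' appears 4 time(s)
  'b' appears 3 time(s)
Total length = 4 + 3 = 7

7


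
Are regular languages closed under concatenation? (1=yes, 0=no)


Regular languages are closed under all standard operations:
- Union: Yes (product construction)
- Intersection: Yes (product construction)
- Complement: Yes (swap accept/reject)
- Concatenation: Yes (NFA construction)
Operation: concatenation -> Closed

1


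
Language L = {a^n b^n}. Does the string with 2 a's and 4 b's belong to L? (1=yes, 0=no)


Language requires equal numbers of a's and b's
PDA pushes for each 'a', pops for each 'b'
Number of a's = 2
Number of b's = 4
2 != 4 -> Reject

0


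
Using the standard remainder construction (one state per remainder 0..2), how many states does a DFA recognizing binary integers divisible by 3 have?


Divisibility by 3 is tracked via the remainder mod 3: 0, 1, ..., 2
The construction assigns one state to each remainder
Number of remainders = 3

3


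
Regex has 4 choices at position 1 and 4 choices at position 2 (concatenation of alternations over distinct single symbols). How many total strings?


First group: 4 alternatives
Second group: 4 alternatives
Concatenation: each choice from group 1 pairs with each from group 2
Total = 4 x 4 = 16

16


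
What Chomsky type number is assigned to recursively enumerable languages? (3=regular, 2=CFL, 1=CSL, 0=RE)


Chomsky hierarchy levels:
  Type 3: Regular (DFA/NFA/regex)
  Type 2: Context-free (PDA)
  Type 1: Context-sensitive
  Type 0: Recursively enumerable (TM)
'recursively enumerable' corresponds to Type 0

0


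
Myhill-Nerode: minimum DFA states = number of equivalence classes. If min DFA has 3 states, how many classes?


Myhill-Nerode theorem:
Number of equivalence classes = number of states in minimal DFA
Minimal DFA states = 3
Therefore equivalence classes = 3

3


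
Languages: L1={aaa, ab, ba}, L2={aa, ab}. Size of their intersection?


L1 = {aaa, ab, ba}
L2 = {aa, ab}
Checking each string in L1 against L2:
  'aaa': in L2? No
  'ab': in L2? Yes
  'ba': in L2? No
Intersection = {ab}
|L1 ∩ L2| = 1

1


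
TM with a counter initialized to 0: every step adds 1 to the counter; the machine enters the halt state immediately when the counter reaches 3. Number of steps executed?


Counter starts at 0. Counting sequence:
  Step 1: counter = 1
  Step 2: counter = 2
  Step 3: counter = 3
Counter reached 3 -> halt
Total steps = 3

3


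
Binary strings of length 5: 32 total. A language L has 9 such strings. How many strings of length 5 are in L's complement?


Alphabet: {0,1}
String length: 5
Total strings of length 5 = 2^5 = 32
Strings in L = 9
Complement = total - |L|
= 32 - 9
= 23

23


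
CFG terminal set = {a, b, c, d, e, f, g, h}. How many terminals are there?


Terminal symbols: a, b, c, d, e, f, g, h
Counting each: a (#1), b (#2), c (#3), d (#4), e (#5), f (#6), g (#7), h (#8)
Total = 8

8


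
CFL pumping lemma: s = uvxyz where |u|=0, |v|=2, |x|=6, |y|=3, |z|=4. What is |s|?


|s| = |u| + |v| + |x| + |y| + |z|
= 0 + 2 + 6 + 3 + 4
= 2 + 6 + 7
= 8 + 7
= 15

15


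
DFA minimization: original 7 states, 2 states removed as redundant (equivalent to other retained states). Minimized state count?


Original DFA: 7 states
Redundant states removed: 2
Minimized states = original - removed
= 7 - 2
= 5

5


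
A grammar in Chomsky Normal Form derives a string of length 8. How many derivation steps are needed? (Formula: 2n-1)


Chomsky Normal Form derivation:
String length n = 8
Each step either:
  - Splits a nonterminal into two (n-1 such steps)
  - Converts a nonterminal to terminal (n such steps)
Total = (n-1) + n = 2n - 1
= 2(8) - 1
= 16 - 1
= 15

15


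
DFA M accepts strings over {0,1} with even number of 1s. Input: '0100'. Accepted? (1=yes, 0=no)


DFA has 2 states: q_even (start, accept=yes) and q_odd
Processing string '0100' character by character:
  Position 0: read '0', 1-count=0 -> q_even (no change)
  Position 1: read '1', 1-count=1 -> q_odd
  Position 2: read '0', 1-count=1 -> q_odd (no change)
  Position 3: read '0', 1-count=1 -> q_odd (no change)
Final state: q_odd, total 1s = 1 (odd); the DFA requires an even count -> reject

0


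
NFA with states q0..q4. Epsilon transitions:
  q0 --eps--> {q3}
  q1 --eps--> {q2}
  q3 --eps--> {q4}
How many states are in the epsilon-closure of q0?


Starting from q0
Initialize closure = {q0}
Follow epsilon from q0 -> add q3
Follow epsilon from q3 -> add q4
Final closure: {q0, q3, q4}
Size = 3

3


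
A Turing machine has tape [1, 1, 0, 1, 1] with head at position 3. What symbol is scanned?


Tape: [1, 1, 0, 1, 1]
Positions: 0 1 2 3 4
Values:    1 1 0 1 1
Head at position 3
tape[3] = 1

1


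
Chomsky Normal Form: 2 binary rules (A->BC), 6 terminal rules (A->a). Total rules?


CNF allows two rule forms:
  A -> BC (binary): 2 rules
  A -> a (terminal): 6 rules
Total = 2 + 6 = 8

8


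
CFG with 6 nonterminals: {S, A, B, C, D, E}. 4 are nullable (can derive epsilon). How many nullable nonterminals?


Nonterminals: {S, A, B, C, D, E}
A nonterminal is nullable if it can derive epsilon
Counting nullable nonterminals: 4
Total nullable = 4

4


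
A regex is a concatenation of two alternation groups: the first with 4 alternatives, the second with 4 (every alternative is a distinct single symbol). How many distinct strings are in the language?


First group: 4 alternatives
Second group: 4 alternatives
Concatenation: each choice from group 1 pairs with each from group 2
Total = 4 x 4 = 16

16


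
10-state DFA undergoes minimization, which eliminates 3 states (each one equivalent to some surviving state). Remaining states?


Original DFA: 10 states
Redundant states removed: 3
Minimized states = original - removed
= 10 - 3
= 7

7


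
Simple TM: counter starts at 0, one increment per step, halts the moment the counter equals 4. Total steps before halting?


Counter starts at 0. Counting sequence:
  Step 1: counter = 1
  Step 2: counter = 2
  Step 3: counter = 3
  Step 4: counter = 4
Counter reached 4 -> halt
Total steps = 4

4


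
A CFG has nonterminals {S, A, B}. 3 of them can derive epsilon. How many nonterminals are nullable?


Nonterminals: {S, A, B}
A nonterminal is nullable if it can derive epsilon
Counting nullable nonterminals: 3
Total nullable = 3

3


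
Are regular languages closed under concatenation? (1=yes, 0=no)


Regular languages are closed under all standard operations:
- Union: Yes (product construction)
- Intersection: Yes (product construction)
- Complement: Yes (swap accept/reject)
- Concatenation: Yes (NFA construction)
Operation: concatenation -> Closed

1


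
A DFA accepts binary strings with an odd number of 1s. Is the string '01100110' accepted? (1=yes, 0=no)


DFA has 2 states: q_even (start, accept=no) and q_odd
Processing string '01100110' character by character:
  Position 0: read '0', 1-count=0 -> q_even (no change)
  Position 1: read '1', 1-count=1 -> q_odd
  Position 2: read '1', 1-count=2 -> q_even
  Position 3: read '0', 1-count=2 -> q_even (no change)
  Position 4: read '0', 1-count=2 -> q_even (no change)
  Position 5: read '1', 1-count=3 -> q_odd
  Position 6: read '1', 1-count=4 -> q_even
  Position 7: read '0', 1-count=4 -> q_even (no change)
Final state: q_even, total 1s = 4 (even); the DFA requires an odd count -> reject

0


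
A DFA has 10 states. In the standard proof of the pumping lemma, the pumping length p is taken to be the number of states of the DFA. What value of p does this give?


Pumping lemma for regular languages (standard proof):
Take p = |Q|, the number of DFA states.
Any string of length >= |Q| passes through |Q|+1 states while reading its first |Q| symbols,
so by pigeonhole some state repeats, giving the loop that can be pumped.
Here |Q| = 10
Therefore the proof uses p = 10

10


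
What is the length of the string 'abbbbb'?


String: 'abbbbb'
Counting characters:
  'a' appears 1 time(s)
  'b' appears 5 time(s)
Total length = 1 + 5 = 6

6


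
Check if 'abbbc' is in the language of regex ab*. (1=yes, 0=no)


Pattern: ab*
String: 'abbbc'
Pattern requires: exactly one 'a' followed by zero or more 'b's
First char is 'a' -> OK
Rest 'bbbc': all b's? No
Result: 0

0


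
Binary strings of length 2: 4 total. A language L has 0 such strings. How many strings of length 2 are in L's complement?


Alphabet: {0,1}
String length: 2
Total strings of length 2 = 2^2 = 4
Strings in L = 0
Complement = total - |L|
= 4 - 0
= 4

4


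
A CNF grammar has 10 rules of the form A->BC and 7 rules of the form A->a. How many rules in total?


CNF allows two rule forms:
  A -> BC (binary): 10 rules
  A -> a (terminal): 7 rules
Total = 10 + 7 = 17

17


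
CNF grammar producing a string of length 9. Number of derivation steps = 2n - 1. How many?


Chomsky Normal Form derivation:
String length n = 9
Each step either:
  - Splits a nonterminal into two (n-1 such steps)
  - Converts a nonterminal to terminal (n such steps)
Total = (n-1) + n = 2n - 1
= 2(9) - 1
= 18 - 1
= 17

17


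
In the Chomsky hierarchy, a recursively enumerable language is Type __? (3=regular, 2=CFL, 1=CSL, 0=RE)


Chomsky hierarchy levels:
  Type 3: Regular (DFA/NFA/regex)
  Type 2: Context-free (PDA)
  Type 1: Context-sensitive
  Type 0: Recursively enumerable (TM)
'recursively enumerable' corresponds to Type 0

0


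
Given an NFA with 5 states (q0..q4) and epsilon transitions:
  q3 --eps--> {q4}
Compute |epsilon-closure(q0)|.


Starting from q0
Initialize closure = {q0}
q0 has no outgoing epsilon transitions -> nothing to add
Final closure: {q0}
Size = 1

1


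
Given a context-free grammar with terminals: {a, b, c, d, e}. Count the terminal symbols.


Terminal symbols: a, b, c, d, e
Counting each: a (#1), b (#2), c (#3), d (#4), e (#5)
Total = 5

5


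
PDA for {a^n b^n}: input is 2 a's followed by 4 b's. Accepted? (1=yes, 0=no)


Language requires equal numbers of a's and b's
PDA pushes for each 'a', pops for each 'b'
Number of a's = 2
Number of b's = 4
2 != 4 -> Reject

0


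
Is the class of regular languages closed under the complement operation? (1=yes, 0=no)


Regular languages are closed under:
- Union (DFA product construction)
- Intersection (DFA product construction)
- Complement (swap accept/reject states)
- Concatenation (NFA construction)
- Kleene star (NFA construction)
complement is in this list
Therefore: closed

1


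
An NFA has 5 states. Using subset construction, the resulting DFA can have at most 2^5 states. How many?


NFA has 5 states
Subset construction: each DFA state = subset of NFA states
Maximum subsets = 2^5
2^5 = 32

32
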